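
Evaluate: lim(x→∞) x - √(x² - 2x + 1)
This is an ∞-∞ indeterminate form.

Combine fractions or rationalize to convert ∞-∞ to 0/0 form:
  lim(x→∞) x - √(x² - 2x + 1) = 1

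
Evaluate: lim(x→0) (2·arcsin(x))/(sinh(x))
This is a 0/0 indeterminate form.

Apply L'Hôpital's rule: differentiate numerator and denominator separately.
  f(x) = 2·asin(x)   ⇒   f'(x) = 2/sqrt(1 - x^2)
  g(x) = sinh(x)   ⇒   g'(x) = cosh(x)
  lim(x→0) f'(x)/g'(x) = lim(x→0) (2/sqrt(1 - x^2))/(cosh(x))
  = 2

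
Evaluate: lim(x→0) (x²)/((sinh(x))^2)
This is a 0/0 indeterminate form.

Apply L'Hôpital's rule: differentiate numerator and denominator separately.
  f(x) = x^2   ⇒   f'(x) = 2·x
  g(x) = sinh(x)^2   ⇒   g'(x) = 2·sinh(x)·cosh(x)
  lim(x→0) f'(x)/g'(x) = lim(x→0) (2·x)/(2·sinh(x)·cosh(x))
  = 1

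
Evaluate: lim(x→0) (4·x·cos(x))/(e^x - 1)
This is a 0/0 indeterminate form.

Apply L'Hôpital's rule: differentiate numerator and denominator separately.
  f(x) = 4·x·cos(x)   ⇒   f'(x) = -4·x·sin(x) + 4·cos(x)
  g(x) = e^(x) - 1   ⇒   g'(x) = e^(x)
  lim(x→0) f'(x)/g'(x) = lim(x→0) (-4·x·sin(x) + 4·cos(x))/(e^(x))
  = 4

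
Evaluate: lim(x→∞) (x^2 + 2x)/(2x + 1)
This is an ∞/∞ indeterminate form.

Apply L'Hôpital's rule: differentiate numerator and denominator separately.
  f(x) = x^2 + 2·x   ⇒   f'(x) = 2·x + 2
  g(x) = 2·x + 1   ⇒   g'(x) = 2
  lim(x→∞) f'(x)/g'(x) = lim(x→∞) (2·x + 2)/(2)
  = ∞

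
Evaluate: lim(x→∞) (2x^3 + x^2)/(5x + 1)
This is an ∞/∞ indeterminate form.

Apply L'Hôpital's rule: differentiate numerator and denominator separately.
  f(x) = 2·x^3 + x^2   ⇒   f'(x) = 6·x^2 + 2·x
  g(x) = 5·x + 1   ⇒   g'(x) = 5
  lim(x→∞) f'(x)/g'(x) = lim(x→∞) (6·x^2 + 2·x)/(5)
  = ∞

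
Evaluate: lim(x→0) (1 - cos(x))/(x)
This is a 0/0 indeterminate form.

Apply L'Hôpital's rule: differentiate numerator and denominator separately.
  f(x) = 1 - cos(x)   ⇒   f'(x) = sin(x)
  g(x) = x   ⇒   g'(x) = 1
  lim(x→0) f'(x)/g'(x) = lim(x→0) (sin(x))/(1)
  = 0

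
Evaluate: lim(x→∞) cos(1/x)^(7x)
This is an exponential indeterminate form.

For exponential indeterminate forms, take the natural log:
  Let L = lim(x→∞) cos(1/x)^(7x)
  Then ln(L) = lim(x→∞) [exponent × ln(base)]
  Evaluate using L'Hôpital or standard limits, then exponentiate.
  L = 1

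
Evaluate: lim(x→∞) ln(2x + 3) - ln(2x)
This is an ∞-∞ indeterminate form.

Combine fractions or rationalize to convert ∞-∞ to 0/0 form:
  lim(x→∞) ln(2x + 3) - ln(2x) = 0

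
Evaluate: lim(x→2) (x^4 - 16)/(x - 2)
This is a standard limit.

Factor or rationalize the expression:
  lim(x→2) (x^4 - 16)/(x - 2) = 32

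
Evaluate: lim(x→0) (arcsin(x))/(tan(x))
This is a 0/0 indeterminate form.

Apply L'Hôpital's rule: differentiate numerator and denominator separately.
  f(x) = asin(x)   ⇒   f'(x) = 1/sqrt(1 - x^2)
  g(x) = tan(x)   ⇒   g'(x) = tan(x)^2 + 1
  lim(x→0) f'(x)/g'(x) = lim(x→0) (1/sqrt(1 - x^2))/(tan(x)^2 + 1)
  = 1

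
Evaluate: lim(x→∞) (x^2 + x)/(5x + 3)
This is an ∞/∞ indeterminate form.

Apply L'Hôpital's rule: differentiate numerator and denominator separately.
  f(x) = x^2 + x   ⇒   f'(x) = 2·x + 1
  g(x) = 5·x + 3   ⇒   g'(x) = 5
  lim(x→∞) f'(x)/g'(x) = lim(x→∞) (2·x + 1)/(5)
  = ∞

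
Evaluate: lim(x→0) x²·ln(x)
This is a 0·∞ indeterminate form.

Rewrite 0·∞ as a quotient (0/0 or ∞/∞ form), then apply L'Hôpital's rule:
  lim(x→0) x²·ln(x) = 0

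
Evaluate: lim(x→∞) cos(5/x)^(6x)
This is an exponential indeterminate form.

For exponential indeterminate forms, take the natural log:
  Let L = lim(x→∞) cos(5/x)^(6x)
  Then ln(L) = lim(x→∞) [exponent × ln(base)]
  Evaluate using L'Hôpital or standard limits, then exponentiate.
  L = 1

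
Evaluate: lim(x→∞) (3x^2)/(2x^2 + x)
This is an ∞/∞ indeterminate form.

Apply L'Hôpital's rule: differentiate numerator and denominator separately.
  f(x) = 3·x^2   ⇒   f'(x) = 6·x
  g(x) = 2·x^2 + x   ⇒   g'(x) = 4·x + 1
  lim(x→∞) f'(x)/g'(x) = lim(x→∞) (6·x)/(4·x + 1)
  = 3/2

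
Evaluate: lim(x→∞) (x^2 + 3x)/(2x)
This is an ∞/∞ indeterminate form.

Apply L'Hôpital's rule: differentiate numerator and denominator separately.
  f(x) = x^2 + 3·x   ⇒   f'(x) = 2·x + 3
  g(x) = 2·x   ⇒   g'(x) = 2
  lim(x→∞) f'(x)/g'(x) = lim(x→∞) (2·x + 3)/(2)
  = ∞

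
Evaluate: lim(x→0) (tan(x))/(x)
This is a 0/0 indeterminate form.

Apply L'Hôpital's rule: differentiate numerator and denominator separately.
  f(x) = tan(x)   ⇒   f'(x) = tan(x)^2 + 1
  g(x) = x   ⇒   g'(x) = 1
  lim(x→0) f'(x)/g'(x) = lim(x→0) (tan(x)^2 + 1)/(1)
  = 1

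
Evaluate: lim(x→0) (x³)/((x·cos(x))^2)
This is a 0/0 indeterminate form.

Apply L'Hôpital's rule: differentiate numerator and denominator separately.
  f(x) = x^3   ⇒   f'(x) = 3·x^2
  g(x) = x^2·cos(x)^2   ⇒   g'(x) = -2·x^2·sin(x)·cos(x) + 2·x·cos(x)^2
  lim(x→0) f'(x)/g'(x) = lim(x→0) (3·x^2)/(-2·x^2·sin(x)·cos(x) + 2·x·cos(x)^2)
  = 0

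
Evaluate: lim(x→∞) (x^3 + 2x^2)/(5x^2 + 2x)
This is an ∞/∞ indeterminate form.

Apply L'Hôpital's rule: differentiate numerator and denominator separately.
  f(x) = x^3 + 2·x^2   ⇒   f'(x) = 3·x^2 + 4·x
  g(x) = 5·x^2 + 2·x   ⇒   g'(x) = 10·x + 2
  lim(x→∞) f'(x)/g'(x) = lim(x→∞) (3·x^2 + 4·x)/(10·x + 2)
  = ∞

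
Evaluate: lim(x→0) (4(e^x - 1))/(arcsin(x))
This is a 0/0 indeterminate form.

Apply L'Hôpital's rule: differentiate numerator and denominator separately.
  f(x) = 4·e^(x) - 4   ⇒   f'(x) = 4·e^(x)
  g(x) = asin(x)   ⇒   g'(x) = 1/sqrt(1 - x^2)
  lim(x→0) f'(x)/g'(x) = lim(x→0) (4·e^(x))/(1/sqrt(1 - x^2))
  = 4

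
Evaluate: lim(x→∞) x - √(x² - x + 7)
This is an ∞-∞ indeterminate form.

Combine fractions or rationalize to convert ∞-∞ to 0/0 form:
  lim(x→∞) x - √(x² - x + 7) = 1/2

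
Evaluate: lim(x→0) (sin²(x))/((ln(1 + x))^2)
This is a 0/0 indeterminate form.

Apply L'Hôpital's rule: differentiate numerator and denominator separately.
  f(x) = sin(x)^2   ⇒   f'(x) = 2·sin(x)·cos(x)
  g(x) = ln(x + 1)^2   ⇒   g'(x) = 2·ln(x + 1)/(x + 1)
  lim(x→0) f'(x)/g'(x) = lim(x→0) (2·sin(x)·cos(x))/(2·ln(x + 1)/(x + 1))
  = 1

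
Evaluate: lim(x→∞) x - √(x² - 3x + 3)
This is an ∞-∞ indeterminate form.

Combine fractions or rationalize to convert ∞-∞ to 0/0 form:
  lim(x→∞) x - √(x² - 3x + 3) = 3/2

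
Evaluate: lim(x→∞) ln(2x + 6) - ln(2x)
This is an ∞-∞ indeterminate form.

Combine fractions or rationalize to convert ∞-∞ to 0/0 form:
  lim(x→∞) ln(2x + 6) - ln(2x) = 0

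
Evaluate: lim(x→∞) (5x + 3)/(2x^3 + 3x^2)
This is an ∞/∞ indeterminate form.

Apply L'Hôpital's rule: differentiate numerator and denominator separately.
  f(x) = 5·x + 3   ⇒   f'(x) = 5
  g(x) = 2·x^3 + 3·x^2   ⇒   g'(x) = 6·x^2 + 6·x
  lim(x→∞) f'(x)/g'(x) = lim(x→∞) (5)/(6·x^2 + 6·x)
  = 0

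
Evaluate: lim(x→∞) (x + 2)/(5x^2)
This is an ∞/∞ indeterminate form.

Apply L'Hôpital's rule: differentiate numerator and denominator separately.
  f(x) = x + 2   ⇒   f'(x) = 1
  g(x) = 5·x^2   ⇒   g'(x) = 10·x
  lim(x→∞) f'(x)/g'(x) = lim(x→∞) (1)/(10·x)
  = 0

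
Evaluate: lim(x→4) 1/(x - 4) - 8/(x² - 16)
This is an ∞-∞ indeterminate form.

Combine fractions or rationalize to convert ∞-∞ to 0/0 form:
  lim(x→4) 1/(x - 4) - 8/(x² - 16) = 1/8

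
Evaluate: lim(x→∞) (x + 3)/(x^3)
This is an ∞/∞ indeterminate form.

Apply L'Hôpital's rule: differentiate numerator and denominator separately.
  f(x) = x + 3   ⇒   f'(x) = 1
  g(x) = x^3   ⇒   g'(x) = 3·x^2
  lim(x→∞) f'(x)/g'(x) = lim(x→∞) (1)/(3·x^2)
  = 0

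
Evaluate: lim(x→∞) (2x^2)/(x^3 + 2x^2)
This is an ∞/∞ indeterminate form.

Apply L'Hôpital's rule: differentiate numerator and denominator separately.
  f(x) = 2·x^2   ⇒   f'(x) = 4·x
  g(x) = x^3 + 2·x^2   ⇒   g'(x) = 3·x^2 + 4·x
  lim(x→∞) f'(x)/g'(x) = lim(x→∞) (4·x)/(3·x^2 + 4·x)
  = 0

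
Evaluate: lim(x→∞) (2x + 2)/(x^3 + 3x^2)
This is an ∞/∞ indeterminate form.

Apply L'Hôpital's rule: differentiate numerator and denominator separately.
  f(x) = 2·x + 2   ⇒   f'(x) = 2
  g(x) = x^3 + 3·x^2   ⇒   g'(x) = 3·x^2 + 6·x
  lim(x→∞) f'(x)/g'(x) = lim(x→∞) (2)/(3·x^2 + 6·x)
  = 0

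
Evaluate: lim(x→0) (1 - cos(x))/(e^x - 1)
This is a 0/0 indeterminate form.

Apply L'Hôpital's rule: differentiate numerator and denominator separately.
  f(x) = 1 - cos(x)   ⇒   f'(x) = sin(x)
  g(x) = e^(x) - 1   ⇒   g'(x) = e^(x)
  lim(x→0) f'(x)/g'(x) = lim(x→0) (sin(x))/(e^(x))
  = 0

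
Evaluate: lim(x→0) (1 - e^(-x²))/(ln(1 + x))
This is a 0/0 indeterminate form.

Apply L'Hôpital's rule: differentiate numerator and denominator separately.
  f(x) = 1 - e^(-x^2)   ⇒   f'(x) = 2·x·e^(-x^2)
  g(x) = ln(x + 1)   ⇒   g'(x) = 1/(x + 1)
  lim(x→0) f'(x)/g'(x) = lim(x→0) (2·x·e^(-x^2))/(1/(x + 1))
  = 0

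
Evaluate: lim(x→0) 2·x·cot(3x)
This is a 0·∞ indeterminate form.

Rewrite 0·∞ as a quotient (0/0 or ∞/∞ form), then apply L'Hôpital's rule:
  lim(x→0) 2·x·cot(3x) = 2/3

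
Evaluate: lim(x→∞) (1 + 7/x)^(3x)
This is an exponential indeterminate form.

For exponential indeterminate forms, take the natural log:
  Let L = lim(x→∞) (1 + 7/x)^(3x)
  Then ln(L) = lim(x→∞) [exponent × ln(base)]
  Evaluate using L'Hôpital or standard limits, then exponentiate.
  L = e^(21)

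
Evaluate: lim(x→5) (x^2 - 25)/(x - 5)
This is a standard limit.

Factor or rationalize the expression:
  lim(x→5) (x^2 - 25)/(x - 5) = 10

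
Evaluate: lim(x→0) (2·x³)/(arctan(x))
This is a 0/0 indeterminate form.

Apply L'Hôpital's rule: differentiate numerator and denominator separately.
  f(x) = 2·x^3   ⇒   f'(x) = 6·x^2
  g(x) = atan(x)   ⇒   g'(x) = 1/(x^2 + 1)
  lim(x→0) f'(x)/g'(x) = lim(x→0) (6·x^2)/(1/(x^2 + 1))
  = 0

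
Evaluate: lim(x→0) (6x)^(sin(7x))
This is an exponential indeterminate form.

For exponential indeterminate forms, take the natural log:
  Let L = lim(x→0) (6x)^(sin(7x))
  Then ln(L) = lim(x→0) [exponent × ln(base)]
  Evaluate using L'Hôpital or standard limits, then exponentiate.
  L = 1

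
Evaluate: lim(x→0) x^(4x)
This is an exponential indeterminate form.

For exponential indeterminate forms, take the natural log:
  Let L = lim(x→0) x^(4x)
  Then ln(L) = lim(x→0) [exponent × ln(base)]
  Evaluate using L'Hôpital or standard limits, then exponentiate.
  L = 1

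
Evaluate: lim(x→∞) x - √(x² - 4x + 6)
This is an ∞-∞ indeterminate form.

Combine fractions or rationalize to convert ∞-∞ to 0/0 form:
  lim(x→∞) x - √(x² - 4x + 6) = 2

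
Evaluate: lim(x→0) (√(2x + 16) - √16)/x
This is a standard limit.

Factor or rationalize the expression:
  lim(x→0) (√(2x + 16) - √16)/x = 1/4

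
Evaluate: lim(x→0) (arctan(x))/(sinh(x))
This is a 0/0 indeterminate form.

Apply L'Hôpital's rule: differentiate numerator and denominator separately.
  f(x) = atan(x)   ⇒   f'(x) = 1/(x^2 + 1)
  g(x) = sinh(x)   ⇒   g'(x) = cosh(x)
  lim(x→0) f'(x)/g'(x) = lim(x→0) (1/(x^2 + 1))/(cosh(x))
  = 1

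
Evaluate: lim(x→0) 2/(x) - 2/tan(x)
This is an ∞-∞ indeterminate form.

Combine fractions or rationalize to convert ∞-∞ to 0/0 form:
  lim(x→0) 2/(x) - 2/tan(x) = 0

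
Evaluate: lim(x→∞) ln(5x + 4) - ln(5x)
This is an ∞-∞ indeterminate form.

Combine fractions or rationalize to convert ∞-∞ to 0/0 form:
  lim(x→∞) ln(5x + 4) - ln(5x) = 0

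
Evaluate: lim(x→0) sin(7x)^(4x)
This is an exponential indeterminate form.

For exponential indeterminate forms, take the natural log:
  Let L = lim(x→0) sin(7x)^(4x)
  Then ln(L) = lim(x→0) [exponent × ln(base)]
  Evaluate using L'Hôpital or standard limits, then exponentiate.
  L = 1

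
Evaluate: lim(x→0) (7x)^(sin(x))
This is an exponential indeterminate form.

For exponential indeterminate forms, take the natural log:
  Let L = lim(x→0) (7x)^(sin(x))
  Then ln(L) = lim(x→0) [exponent × ln(base)]
  Evaluate using L'Hôpital or standard limits, then exponentiate.
  L = 1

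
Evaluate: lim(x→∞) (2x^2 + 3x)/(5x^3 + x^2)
This is an ∞/∞ indeterminate form.

Apply L'Hôpital's rule: differentiate numerator and denominator separately.
  f(x) = 2·x^2 + 3·x   ⇒   f'(x) = 4·x + 3
  g(x) = 5·x^3 + x^2   ⇒   g'(x) = 15·x^2 + 2·x
  lim(x→∞) f'(x)/g'(x) = lim(x→∞) (4·x + 3)/(15·x^2 + 2·x)
  = 0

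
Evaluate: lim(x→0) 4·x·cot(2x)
This is a 0·∞ indeterminate form.

Rewrite 0·∞ as a quotient (0/0 or ∞/∞ form), then apply L'Hôpital's rule:
  lim(x→0) 4·x·cot(2x) = 2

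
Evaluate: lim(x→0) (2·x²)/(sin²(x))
This is a 0/0 indeterminate form.

Apply L'Hôpital's rule: differentiate numerator and denominator separately.
  f(x) = 2·x^2   ⇒   f'(x) = 4·x
  g(x) = sin(x)^2   ⇒   g'(x) = 2·sin(x)·cos(x)
  lim(x→0) f'(x)/g'(x) = lim(x→0) (4·x)/(2·sin(x)·cos(x))
  = 2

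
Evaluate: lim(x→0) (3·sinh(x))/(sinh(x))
This is a 0/0 indeterminate form.

Apply L'Hôpital's rule: differentiate numerator and denominator separately.
  f(x) = 3·sinh(x)   ⇒   f'(x) = 3·cosh(x)
  g(x) = sinh(x)   ⇒   g'(x) = cosh(x)
  lim(x→0) f'(x)/g'(x) = lim(x→0) (3·cosh(x))/(cosh(x))
  = 3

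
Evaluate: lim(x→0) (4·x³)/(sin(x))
This is a 0/0 indeterminate form.

Apply L'Hôpital's rule: differentiate numerator and denominator separately.
  f(x) = 4·x^3   ⇒   f'(x) = 12·x^2
  g(x) = sin(x)   ⇒   g'(x) = cos(x)
  lim(x→0) f'(x)/g'(x) = lim(x→0) (12·x^2)/(cos(x))
  = 0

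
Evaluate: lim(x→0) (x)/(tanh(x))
This is a 0/0 indeterminate form.

Apply L'Hôpital's rule: differentiate numerator and denominator separately.
  f(x) = x   ⇒   f'(x) = 1
  g(x) = tanh(x)   ⇒   g'(x) = 1 - tanh(x)^2
  lim(x→0) f'(x)/g'(x) = lim(x→0) (1)/(1 - tanh(x)^2)
  = 1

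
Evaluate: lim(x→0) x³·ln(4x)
This is a 0·∞ indeterminate form.

Rewrite 0·∞ as a quotient (0/0 or ∞/∞ form), then apply L'Hôpital's rule:
  lim(x→0) x³·ln(4x) = 0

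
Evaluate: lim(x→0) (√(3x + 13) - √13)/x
This is a standard limit.

Factor or rationalize the expression:
  lim(x→0) (√(3x + 13) - √13)/x = 3·sqrt(13)/26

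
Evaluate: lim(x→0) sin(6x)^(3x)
This is an exponential indeterminate form.

For exponential indeterminate forms, take the natural log:
  Let L = lim(x→0) sin(6x)^(3x)
  Then ln(L) = lim(x→0) [exponent × ln(base)]
  Evaluate using L'Hôpital or standard limits, then exponentiate.
  L = 1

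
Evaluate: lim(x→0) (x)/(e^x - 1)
This is a 0/0 indeterminate form.

Apply L'Hôpital's rule: differentiate numerator and denominator separately.
  f(x) = x   ⇒   f'(x) = 1
  g(x) = e^(x) - 1   ⇒   g'(x) = e^(x)
  lim(x→0) f'(x)/g'(x) = lim(x→0) (1)/(e^(x))
  = 1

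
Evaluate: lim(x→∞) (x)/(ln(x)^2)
This is an ∞/∞ indeterminate form.

Apply L'Hôpital's rule: differentiate numerator and denominator separately.
  f(x) = x   ⇒   f'(x) = 1
  g(x) = ln(x)^2   ⇒   g'(x) = 2·ln(x)/x
  lim(x→∞) f'(x)/g'(x) = lim(x→∞) (1)/(2·ln(x)/x)
  = ∞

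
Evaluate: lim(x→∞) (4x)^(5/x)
This is an exponential indeterminate form.

For exponential indeterminate forms, take the natural log:
  Let L = lim(x→∞) (4x)^(5/x)
  Then ln(L) = lim(x→∞) [exponent × ln(base)]
  Evaluate using L'Hôpital or standard limits, then exponentiate.
  L = 1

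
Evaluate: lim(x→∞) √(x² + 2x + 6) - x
This is an ∞-∞ indeterminate form.

Combine fractions or rationalize to convert ∞-∞ to 0/0 form:
  lim(x→∞) √(x² + 2x + 6) - x = 1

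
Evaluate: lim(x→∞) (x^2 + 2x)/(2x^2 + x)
This is an ∞/∞ indeterminate form.

Apply L'Hôpital's rule: differentiate numerator and denominator separately.
  f(x) = x^2 + 2·x   ⇒   f'(x) = 2·x + 2
  g(x) = 2·x^2 + x   ⇒   g'(x) = 4·x + 1
  lim(x→∞) f'(x)/g'(x) = lim(x→∞) (2·x + 2)/(4·x + 1)
  = 1/2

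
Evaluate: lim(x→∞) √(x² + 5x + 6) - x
This is an ∞-∞ indeterminate form.

Combine fractions or rationalize to convert ∞-∞ to 0/0 form:
  lim(x→∞) √(x² + 5x + 6) - x = 5/2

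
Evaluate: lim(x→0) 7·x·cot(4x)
This is a 0·∞ indeterminate form.

Rewrite 0·∞ as a quotient (0/0 or ∞/∞ form), then apply L'Hôpital's rule:
  lim(x→0) 7·x·cot(4x) = 7/4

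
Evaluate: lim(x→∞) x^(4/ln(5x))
This is an exponential indeterminate form.

For exponential indeterminate forms, take the natural log:
  Let L = lim(x→∞) x^(4/ln(5x))
  Then ln(L) = lim(x→∞) [exponent × ln(base)]
  Evaluate using L'Hôpital or standard limits, then exponentiate.
  L = e^(4)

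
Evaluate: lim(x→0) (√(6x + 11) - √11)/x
This is a standard limit.

Factor or rationalize the expression:
  lim(x→0) (√(6x + 11) - √11)/x = 3·sqrt(11)/11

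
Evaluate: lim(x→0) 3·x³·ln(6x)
This is a 0·∞ indeterminate form.

Rewrite 0·∞ as a quotient (0/0 or ∞/∞ form), then apply L'Hôpital's rule:
  lim(x→0) 3·x³·ln(6x) = 0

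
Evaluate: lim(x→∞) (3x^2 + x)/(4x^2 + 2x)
This is an ∞/∞ indeterminate form.

Apply L'Hôpital's rule: differentiate numerator and denominator separately.
  f(x) = 3·x^2 + x   ⇒   f'(x) = 6·x + 1
  g(x) = 4·x^2 + 2·x   ⇒   g'(x) = 8·x + 2
  lim(x→∞) f'(x)/g'(x) = lim(x→∞) (6·x + 1)/(8·x + 2)
  = 3/4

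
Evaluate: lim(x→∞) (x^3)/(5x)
This is an ∞/∞ indeterminate form.

Apply L'Hôpital's rule: differentiate numerator and denominator separately.
  f(x) = x^3   ⇒   f'(x) = 3·x^2
  g(x) = 5·x   ⇒   g'(x) = 5
  lim(x→∞) f'(x)/g'(x) = lim(x→∞) (3·x^2)/(5)
  = ∞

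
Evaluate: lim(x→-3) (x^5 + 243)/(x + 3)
This is a standard limit.

Factor or rationalize the expression:
  lim(x→-3) (x^5 + 243)/(x + 3) = 405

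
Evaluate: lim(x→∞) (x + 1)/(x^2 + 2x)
This is an ∞/∞ indeterminate form.

Apply L'Hôpital's rule: differentiate numerator and denominator separately.
  f(x) = x + 1   ⇒   f'(x) = 1
  g(x) = x^2 + 2·x   ⇒   g'(x) = 2·x + 2
  lim(x→∞) f'(x)/g'(x) = lim(x→∞) (1)/(2·x + 2)
  = 0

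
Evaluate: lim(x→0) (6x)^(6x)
This is an exponential indeterminate form.

For exponential indeterminate forms, take the natural log:
  Let L = lim(x→0) (6x)^(6x)
  Then ln(L) = lim(x→0) [exponent × ln(base)]
  Evaluate using L'Hôpital or standard limits, then exponentiate.
  L = 1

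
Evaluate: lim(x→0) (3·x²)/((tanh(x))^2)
This is a 0/0 indeterminate form.

Apply L'Hôpital's rule: differentiate numerator and denominator separately.
  f(x) = 3·x^2   ⇒   f'(x) = 6·x
  g(x) = tanh(x)^2   ⇒   g'(x) = (2 - 2·tanh(x)^2)·tanh(x)
  lim(x→0) f'(x)/g'(x) = lim(x→0) (6·x)/((2 - 2·tanh(x)^2)·tanh(x))
  = 3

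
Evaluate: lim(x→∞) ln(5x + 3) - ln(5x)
This is an ∞-∞ indeterminate form.

Combine fractions or rationalize to convert ∞-∞ to 0/0 form:
  lim(x→∞) ln(5x + 3) - ln(5x) = 0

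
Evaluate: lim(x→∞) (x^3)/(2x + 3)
This is an ∞/∞ indeterminate form.

Apply L'Hôpital's rule: differentiate numerator and denominator separately.
  f(x) = x^3   ⇒   f'(x) = 3·x^2
  g(x) = 2·x + 3   ⇒   g'(x) = 2
  lim(x→∞) f'(x)/g'(x) = lim(x→∞) (3·x^2)/(2)
  = ∞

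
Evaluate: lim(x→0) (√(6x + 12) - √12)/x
This is a standard limit.

Factor or rationalize the expression:
  lim(x→0) (√(6x + 12) - √12)/x = sqrt(3)/2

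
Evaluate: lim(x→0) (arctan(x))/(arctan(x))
This is a 0/0 indeterminate form.

Apply L'Hôpital's rule: differentiate numerator and denominator separately.
  f(x) = atan(x)   ⇒   f'(x) = 1/(x^2 + 1)
  g(x) = atan(x)   ⇒   g'(x) = 1/(x^2 + 1)
  lim(x→0) f'(x)/g'(x) = lim(x→0) (1/(x^2 + 1))/(1/(x^2 + 1))
  = 1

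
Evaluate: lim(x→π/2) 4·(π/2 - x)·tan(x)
This is a 0·∞ indeterminate form.

Rewrite 0·∞ as a quotient (0/0 or ∞/∞ form), then apply L'Hôpital's rule:
  lim(x→π/2) 4·(π/2 - x)·tan(x) = 4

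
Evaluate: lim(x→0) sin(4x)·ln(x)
This is a 0·∞ indeterminate form.

Rewrite 0·∞ as a quotient (0/0 or ∞/∞ form), then apply L'Hôpital's rule:
  lim(x→0) sin(4x)·ln(x) = 0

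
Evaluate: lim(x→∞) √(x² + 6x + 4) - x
This is an ∞-∞ indeterminate form.

Combine fractions or rationalize to convert ∞-∞ to 0/0 form:
  lim(x→∞) √(x² + 6x + 4) - x = 3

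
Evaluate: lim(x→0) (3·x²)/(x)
This is a 0/0 indeterminate form.

Apply L'Hôpital's rule: differentiate numerator and denominator separately.
  f(x) = 3·x^2   ⇒   f'(x) = 6·x
  g(x) = x   ⇒   g'(x) = 1
  lim(x→0) f'(x)/g'(x) = lim(x→0) (6·x)/(1)
  = 0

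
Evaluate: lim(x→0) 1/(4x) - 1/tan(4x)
This is an ∞-∞ indeterminate form.

Combine fractions or rationalize to convert ∞-∞ to 0/0 form:
  lim(x→0) 1/(4x) - 1/tan(4x) = 0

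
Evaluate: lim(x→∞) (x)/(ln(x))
This is an ∞/∞ indeterminate form.

Apply L'Hôpital's rule: differentiate numerator and denominator separately.
  f(x) = x   ⇒   f'(x) = 1
  g(x) = ln(x)   ⇒   g'(x) = 1/x
  lim(x→∞) f'(x)/g'(x) = lim(x→∞) (1)/(1/x)
  = ∞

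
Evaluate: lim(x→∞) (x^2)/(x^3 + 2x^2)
This is an ∞/∞ indeterminate form.

Apply L'Hôpital's rule: differentiate numerator and denominator separately.
  f(x) = x^2   ⇒   f'(x) = 2·x
  g(x) = x^3 + 2·x^2   ⇒   g'(x) = 3·x^2 + 4·x
  lim(x→∞) f'(x)/g'(x) = lim(x→∞) (2·x)/(3·x^2 + 4·x)
  = 0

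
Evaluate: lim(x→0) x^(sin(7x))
This is an exponential indeterminate form.

For exponential indeterminate forms, take the natural log:
  Let L = lim(x→0) x^(sin(7x))
  Then ln(L) = lim(x→0) [exponent × ln(base)]
  Evaluate using L'Hôpital or standard limits, then exponentiate.
  L = 1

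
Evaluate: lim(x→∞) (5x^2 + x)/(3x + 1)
This is an ∞/∞ indeterminate form.

Apply L'Hôpital's rule: differentiate numerator and denominator separately.
  f(x) = 5·x^2 + x   ⇒   f'(x) = 10·x + 1
  g(x) = 3·x + 1   ⇒   g'(x) = 3
  lim(x→∞) f'(x)/g'(x) = lim(x→∞) (10·x + 1)/(3)
  = ∞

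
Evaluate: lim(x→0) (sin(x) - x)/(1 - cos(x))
This is a 0/0 indeterminate form.

Apply L'Hôpital's rule: differentiate numerator and denominator separately.
  f(x) = -x + sin(x)   ⇒   f'(x) = cos(x) - 1
  g(x) = 1 - cos(x)   ⇒   g'(x) = sin(x)
  lim(x→0) f'(x)/g'(x) = lim(x→0) (cos(x) - 1)/(sin(x))
  = 0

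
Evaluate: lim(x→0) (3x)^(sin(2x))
This is an exponential indeterminate form.

For exponential indeterminate forms, take the natural log:
  Let L = lim(x→0) (3x)^(sin(2x))
  Then ln(L) = lim(x→0) [exponent × ln(base)]
  Evaluate using L'Hôpital or standard limits, then exponentiate.
  L = 1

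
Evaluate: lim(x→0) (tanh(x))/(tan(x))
This is a 0/0 indeterminate form.

Apply L'Hôpital's rule: differentiate numerator and denominator separately.
  f(x) = tanh(x)   ⇒   f'(x) = 1 - tanh(x)^2
  g(x) = tan(x)   ⇒   g'(x) = tan(x)^2 + 1
  lim(x→0) f'(x)/g'(x) = lim(x→0) (1 - tanh(x)^2)/(tan(x)^2 + 1)
  = 1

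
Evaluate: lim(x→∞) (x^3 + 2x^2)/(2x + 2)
This is an ∞/∞ indeterminate form.

Apply L'Hôpital's rule: differentiate numerator and denominator separately.
  f(x) = x^3 + 2·x^2   ⇒   f'(x) = 3·x^2 + 4·x
  g(x) = 2·x + 2   ⇒   g'(x) = 2
  lim(x→∞) f'(x)/g'(x) = lim(x→∞) (3·x^2 + 4·x)/(2)
  = ∞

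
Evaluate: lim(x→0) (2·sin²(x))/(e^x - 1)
This is a 0/0 indeterminate form.

Apply L'Hôpital's rule: differentiate numerator and denominator separately.
  f(x) = 2·sin(x)^2   ⇒   f'(x) = 4·sin(x)·cos(x)
  g(x) = e^(x) - 1   ⇒   g'(x) = e^(x)
  lim(x→0) f'(x)/g'(x) = lim(x→0) (4·sin(x)·cos(x))/(e^(x))
  = 0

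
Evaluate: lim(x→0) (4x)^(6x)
This is an exponential indeterminate form.

For exponential indeterminate forms, take the natural log:
  Let L = lim(x→0) (4x)^(6x)
  Then ln(L) = lim(x→0) [exponent × ln(base)]
  Evaluate using L'Hôpital or standard limits, then exponentiate.
  L = 1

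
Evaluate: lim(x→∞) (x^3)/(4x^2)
This is an ∞/∞ indeterminate form.

Apply L'Hôpital's rule: differentiate numerator and denominator separately.
  f(x) = x^3   ⇒   f'(x) = 3·x^2
  g(x) = 4·x^2   ⇒   g'(x) = 8·x
  lim(x→∞) f'(x)/g'(x) = lim(x→∞) (3·x^2)/(8·x)
  = ∞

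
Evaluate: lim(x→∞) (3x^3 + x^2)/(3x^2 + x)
This is an ∞/∞ indeterminate form.

Apply L'Hôpital's rule: differentiate numerator and denominator separately.
  f(x) = 3·x^3 + x^2   ⇒   f'(x) = 9·x^2 + 2·x
  g(x) = 3·x^2 + x   ⇒   g'(x) = 6·x + 1
  lim(x→∞) f'(x)/g'(x) = lim(x→∞) (9·x^2 + 2·x)/(6·x + 1)
  = ∞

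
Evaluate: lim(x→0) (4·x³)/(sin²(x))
This is a 0/0 indeterminate form.

Apply L'Hôpital's rule: differentiate numerator and denominator separately.
  f(x) = 4·x^3   ⇒   f'(x) = 12·x^2
  g(x) = sin(x)^2   ⇒   g'(x) = 2·sin(x)·cos(x)
  lim(x→0) f'(x)/g'(x) = lim(x→0) (12·x^2)/(2·sin(x)·cos(x))
  = 0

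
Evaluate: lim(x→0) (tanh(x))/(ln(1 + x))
This is a 0/0 indeterminate form.

Apply L'Hôpital's rule: differentiate numerator and denominator separately.
  f(x) = tanh(x)   ⇒   f'(x) = 1 - tanh(x)^2
  g(x) = ln(x + 1)   ⇒   g'(x) = 1/(x + 1)
  lim(x→0) f'(x)/g'(x) = lim(x→0) (1 - tanh(x)^2)/(1/(x + 1))
  = 1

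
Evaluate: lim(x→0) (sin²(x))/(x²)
This is a 0/0 indeterminate form.

Apply L'Hôpital's rule: differentiate numerator and denominator separately.
  f(x) = sin(x)^2   ⇒   f'(x) = 2·sin(x)·cos(x)
  g(x) = x^2   ⇒   g'(x) = 2·x
  lim(x→0) f'(x)/g'(x) = lim(x→0) (2·sin(x)·cos(x))/(2·x)
  = 1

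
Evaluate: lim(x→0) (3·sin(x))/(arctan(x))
This is a 0/0 indeterminate form.

Apply L'Hôpital's rule: differentiate numerator and denominator separately.
  f(x) = 3·sin(x)   ⇒   f'(x) = 3·cos(x)
  g(x) = atan(x)   ⇒   g'(x) = 1/(x^2 + 1)
  lim(x→0) f'(x)/g'(x) = lim(x→0) (3·cos(x))/(1/(x^2 + 1))
  = 3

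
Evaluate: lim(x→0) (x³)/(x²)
This is a 0/0 indeterminate form.

Apply L'Hôpital's rule: differentiate numerator and denominator separately.
  f(x) = x^3   ⇒   f'(x) = 3·x^2
  g(x) = x^2   ⇒   g'(x) = 2·x
  lim(x→0) f'(x)/g'(x) = lim(x→0) (3·x^2)/(2·x)
  = 0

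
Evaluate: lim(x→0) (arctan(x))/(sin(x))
This is a 0/0 indeterminate form.

Apply L'Hôpital's rule: differentiate numerator and denominator separately.
  f(x) = atan(x)   ⇒   f'(x) = 1/(x^2 + 1)
  g(x) = sin(x)   ⇒   g'(x) = cos(x)
  lim(x→0) f'(x)/g'(x) = lim(x→0) (1/(x^2 + 1))/(cos(x))
  = 1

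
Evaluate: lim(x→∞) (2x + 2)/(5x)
This is an ∞/∞ indeterminate form.

Apply L'Hôpital's rule: differentiate numerator and denominator separately.
  f(x) = 2·x + 2   ⇒   f'(x) = 2
  g(x) = 5·x   ⇒   g'(x) = 5
  lim(x→∞) f'(x)/g'(x) = lim(x→∞) (2)/(5)
  = 2/5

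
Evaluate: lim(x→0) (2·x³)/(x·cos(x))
This is a 0/0 indeterminate form.

Apply L'Hôpital's rule: differentiate numerator and denominator separately.
  f(x) = 2·x^3   ⇒   f'(x) = 6·x^2
  g(x) = x·cos(x)   ⇒   g'(x) = -x·sin(x) + cos(x)
  lim(x→0) f'(x)/g'(x) = lim(x→0) (6·x^2)/(-x·sin(x) + cos(x))
  = 0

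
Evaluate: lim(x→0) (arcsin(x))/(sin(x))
This is a 0/0 indeterminate form.

Apply L'Hôpital's rule: differentiate numerator and denominator separately.
  f(x) = asin(x)   ⇒   f'(x) = 1/sqrt(1 - x^2)
  g(x) = sin(x)   ⇒   g'(x) = cos(x)
  lim(x→0) f'(x)/g'(x) = lim(x→0) (1/sqrt(1 - x^2))/(cos(x))
  = 1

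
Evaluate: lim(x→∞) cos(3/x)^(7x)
This is an exponential indeterminate form.

For exponential indeterminate forms, take the natural log:
  Let L = lim(x→∞) cos(3/x)^(7x)
  Then ln(L) = lim(x→∞) [exponent × ln(base)]
  Evaluate using L'Hôpital or standard limits, then exponentiate.
  L = 1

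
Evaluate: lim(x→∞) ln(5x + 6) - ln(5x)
This is an ∞-∞ indeterminate form.

Combine fractions or rationalize to convert ∞-∞ to 0/0 form:
  lim(x→∞) ln(5x + 6) - ln(5x) = 0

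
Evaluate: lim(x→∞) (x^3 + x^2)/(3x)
This is an ∞/∞ indeterminate form.

Apply L'Hôpital's rule: differentiate numerator and denominator separately.
  f(x) = x^3 + x^2   ⇒   f'(x) = 3·x^2 + 2·x
  g(x) = 3·x   ⇒   g'(x) = 3
  lim(x→∞) f'(x)/g'(x) = lim(x→∞) (3·x^2 + 2·x)/(3)
  = ∞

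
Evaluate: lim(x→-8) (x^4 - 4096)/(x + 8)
This is a standard limit.

Factor or rationalize the expression:
  lim(x→-8) (x^4 - 4096)/(x + 8) = -2048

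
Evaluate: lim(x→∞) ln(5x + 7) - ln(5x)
This is an ∞-∞ indeterminate form.

Combine fractions or rationalize to convert ∞-∞ to 0/0 form:
  lim(x→∞) ln(5x + 7) - ln(5x) = 0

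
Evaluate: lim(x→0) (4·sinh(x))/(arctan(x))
This is a 0/0 indeterminate form.

Apply L'Hôpital's rule: differentiate numerator and denominator separately.
  f(x) = 4·sinh(x)   ⇒   f'(x) = 4·cosh(x)
  g(x) = atan(x)   ⇒   g'(x) = 1/(x^2 + 1)
  lim(x→0) f'(x)/g'(x) = lim(x→0) (4·cosh(x))/(1/(x^2 + 1))
  = 4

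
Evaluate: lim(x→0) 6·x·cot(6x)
This is a 0·∞ indeterminate form.

Rewrite 0·∞ as a quotient (0/0 or ∞/∞ form), then apply L'Hôpital's rule:
  lim(x→0) 6·x·cot(6x) = 1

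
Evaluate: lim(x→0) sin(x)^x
This is an exponential indeterminate form.

For exponential indeterminate forms, take the natural log:
  Let L = lim(x→0) sin(x)^x
  Then ln(L) = lim(x→0) [exponent × ln(base)]
  Evaluate using L'Hôpital or standard limits, then exponentiate.
  L = 1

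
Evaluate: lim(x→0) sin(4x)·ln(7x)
This is a 0·∞ indeterminate form.

Rewrite 0·∞ as a quotient (0/0 or ∞/∞ form), then apply L'Hôpital's rule:
  lim(x→0) sin(4x)·ln(7x) = 0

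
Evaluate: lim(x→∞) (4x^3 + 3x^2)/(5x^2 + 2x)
This is an ∞/∞ indeterminate form.

Apply L'Hôpital's rule: differentiate numerator and denominator separately.
  f(x) = 4·x^3 + 3·x^2   ⇒   f'(x) = 12·x^2 + 6·x
  g(x) = 5·x^2 + 2·x   ⇒   g'(x) = 10·x + 2
  lim(x→∞) f'(x)/g'(x) = lim(x→∞) (12·x^2 + 6·x)/(10·x + 2)
  = ∞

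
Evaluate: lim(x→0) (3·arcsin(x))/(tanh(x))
This is a 0/0 indeterminate form.

Apply L'Hôpital's rule: differentiate numerator and denominator separately.
  f(x) = 3·asin(x)   ⇒   f'(x) = 3/sqrt(1 - x^2)
  g(x) = tanh(x)   ⇒   g'(x) = 1 - tanh(x)^2
  lim(x→0) f'(x)/g'(x) = lim(x→0) (3/sqrt(1 - x^2))/(1 - tanh(x)^2)
  = 3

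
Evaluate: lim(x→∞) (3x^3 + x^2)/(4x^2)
This is an ∞/∞ indeterminate form.

Apply L'Hôpital's rule: differentiate numerator and denominator separately.
  f(x) = 3·x^3 + x^2   ⇒   f'(x) = 9·x^2 + 2·x
  g(x) = 4·x^2   ⇒   g'(x) = 8·x
  lim(x→∞) f'(x)/g'(x) = lim(x→∞) (9·x^2 + 2·x)/(8·x)
  = ∞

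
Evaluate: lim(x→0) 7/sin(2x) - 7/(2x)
This is an ∞-∞ indeterminate form.

Combine fractions or rationalize to convert ∞-∞ to 0/0 form:
  lim(x→0) 7/sin(2x) - 7/(2x) = 0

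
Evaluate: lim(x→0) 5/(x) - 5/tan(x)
This is an ∞-∞ indeterminate form.

Combine fractions or rationalize to convert ∞-∞ to 0/0 form:
  lim(x→0) 5/(x) - 5/tan(x) = 0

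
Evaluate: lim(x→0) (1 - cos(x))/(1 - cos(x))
This is a 0/0 indeterminate form.

Apply L'Hôpital's rule: differentiate numerator and denominator separately.
  f(x) = 1 - cos(x)   ⇒   f'(x) = sin(x)
  g(x) = 1 - cos(x)   ⇒   g'(x) = sin(x)
  lim(x→0) f'(x)/g'(x) = lim(x→0) (sin(x))/(sin(x))
  = 1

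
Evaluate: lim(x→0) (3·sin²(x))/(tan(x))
This is a 0/0 indeterminate form.

Apply L'Hôpital's rule: differentiate numerator and denominator separately.
  f(x) = 3·sin(x)^2   ⇒   f'(x) = 6·sin(x)·cos(x)
  g(x) = tan(x)   ⇒   g'(x) = tan(x)^2 + 1
  lim(x→0) f'(x)/g'(x) = lim(x→0) (6·sin(x)·cos(x))/(tan(x)^2 + 1)
  = 0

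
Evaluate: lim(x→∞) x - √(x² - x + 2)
This is an ∞-∞ indeterminate form.

Combine fractions or rationalize to convert ∞-∞ to 0/0 form:
  lim(x→∞) x - √(x² - x + 2) = 1/2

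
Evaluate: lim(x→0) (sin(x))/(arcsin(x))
This is a 0/0 indeterminate form.

Apply L'Hôpital's rule: differentiate numerator and denominator separately.
  f(x) = sin(x)   ⇒   f'(x) = cos(x)
  g(x) = asin(x)   ⇒   g'(x) = 1/sqrt(1 - x^2)
  lim(x→0) f'(x)/g'(x) = lim(x→0) (cos(x))/(1/sqrt(1 - x^2))
  = 1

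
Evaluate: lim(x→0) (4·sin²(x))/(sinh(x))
This is a 0/0 indeterminate form.

Apply L'Hôpital's rule: differentiate numerator and denominator separately.
  f(x) = 4·sin(x)^2   ⇒   f'(x) = 8·sin(x)·cos(x)
  g(x) = sinh(x)   ⇒   g'(x) = cosh(x)
  lim(x→0) f'(x)/g'(x) = lim(x→0) (8·sin(x)·cos(x))/(cosh(x))
  = 0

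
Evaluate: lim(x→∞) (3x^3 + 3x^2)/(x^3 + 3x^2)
This is an ∞/∞ indeterminate form.

Apply L'Hôpital's rule: differentiate numerator and denominator separately.
  f(x) = 3·x^3 + 3·x^2   ⇒   f'(x) = 9·x^2 + 6·x
  g(x) = x^3 + 3·x^2   ⇒   g'(x) = 3·x^2 + 6·x
  lim(x→∞) f'(x)/g'(x) = lim(x→∞) (9·x^2 + 6·x)/(3·x^2 + 6·x)
  = 3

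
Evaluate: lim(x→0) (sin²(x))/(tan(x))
This is a 0/0 indeterminate form.

Apply L'Hôpital's rule: differentiate numerator and denominator separately.
  f(x) = sin(x)^2   ⇒   f'(x) = 2·sin(x)·cos(x)
  g(x) = tan(x)   ⇒   g'(x) = tan(x)^2 + 1
  lim(x→0) f'(x)/g'(x) = lim(x→0) (2·sin(x)·cos(x))/(tan(x)^2 + 1)
  = 0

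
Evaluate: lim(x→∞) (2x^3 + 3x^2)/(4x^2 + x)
This is an ∞/∞ indeterminate form.

Apply L'Hôpital's rule: differentiate numerator and denominator separately.
  f(x) = 2·x^3 + 3·x^2   ⇒   f'(x) = 6·x^2 + 6·x
  g(x) = 4·x^2 + x   ⇒   g'(x) = 8·x + 1
  lim(x→∞) f'(x)/g'(x) = lim(x→∞) (6·x^2 + 6·x)/(8·x + 1)
  = ∞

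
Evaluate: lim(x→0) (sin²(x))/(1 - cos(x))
This is a 0/0 indeterminate form.

Apply L'Hôpital's rule: differentiate numerator and denominator separately.
  f(x) = sin(x)^2   ⇒   f'(x) = 2·sin(x)·cos(x)
  g(x) = 1 - cos(x)   ⇒   g'(x) = sin(x)
  lim(x→0) f'(x)/g'(x) = lim(x→0) (2·sin(x)·cos(x))/(sin(x))
  = 2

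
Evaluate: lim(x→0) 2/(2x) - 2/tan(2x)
This is an ∞-∞ indeterminate form.

Combine fractions or rationalize to convert ∞-∞ to 0/0 form:
  lim(x→0) 2/(2x) - 2/tan(2x) = 0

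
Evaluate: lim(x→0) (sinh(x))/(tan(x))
This is a 0/0 indeterminate form.

Apply L'Hôpital's rule: differentiate numerator and denominator separately.
  f(x) = sinh(x)   ⇒   f'(x) = cosh(x)
  g(x) = tan(x)   ⇒   g'(x) = tan(x)^2 + 1
  lim(x→0) f'(x)/g'(x) = lim(x→0) (cosh(x))/(tan(x)^2 + 1)
  = 1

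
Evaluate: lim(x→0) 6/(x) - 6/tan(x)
This is an ∞-∞ indeterminate form.

Combine fractions or rationalize to convert ∞-∞ to 0/0 form:
  lim(x→0) 6/(x) - 6/tan(x) = 0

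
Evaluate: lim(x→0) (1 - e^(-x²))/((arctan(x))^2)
This is a 0/0 indeterminate form.

Apply L'Hôpital's rule: differentiate numerator and denominator separately.
  f(x) = 1 - e^(-x^2)   ⇒   f'(x) = 2·x·e^(-x^2)
  g(x) = atan(x)^2   ⇒   g'(x) = 2·atan(x)/(x^2 + 1)
  lim(x→0) f'(x)/g'(x) = lim(x→0) (2·x·e^(-x^2))/(2·atan(x)/(x^2 + 1))
  = 1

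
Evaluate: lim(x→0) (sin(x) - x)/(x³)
This is a 0/0 indeterminate form.

Apply L'Hôpital's rule: differentiate numerator and denominator separately.
  f(x) = -x + sin(x)   ⇒   f'(x) = cos(x) - 1
  g(x) = x^3   ⇒   g'(x) = 3·x^2
  lim(x→0) f'(x)/g'(x) = lim(x→0) (cos(x) - 1)/(3·x^2)
  = -1/6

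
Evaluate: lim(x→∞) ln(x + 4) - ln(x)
This is an ∞-∞ indeterminate form.

Combine fractions or rationalize to convert ∞-∞ to 0/0 form:
  lim(x→∞) ln(x + 4) - ln(x) = 0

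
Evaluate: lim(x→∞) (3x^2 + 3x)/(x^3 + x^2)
This is an ∞/∞ indeterminate form.

Apply L'Hôpital's rule: differentiate numerator and denominator separately.
  f(x) = 3·x^2 + 3·x   ⇒   f'(x) = 6·x + 3
  g(x) = x^3 + x^2   ⇒   g'(x) = 3·x^2 + 2·x
  lim(x→∞) f'(x)/g'(x) = lim(x→∞) (6·x + 3)/(3·x^2 + 2·x)
  = 0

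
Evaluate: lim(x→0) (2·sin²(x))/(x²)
This is a 0/0 indeterminate form.

Apply L'Hôpital's rule: differentiate numerator and denominator separately.
  f(x) = 2·sin(x)^2   ⇒   f'(x) = 4·sin(x)·cos(x)
  g(x) = x^2   ⇒   g'(x) = 2·x
  lim(x→0) f'(x)/g'(x) = lim(x→0) (4·sin(x)·cos(x))/(2·x)
  = 2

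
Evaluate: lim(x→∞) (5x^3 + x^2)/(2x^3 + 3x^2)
This is an ∞/∞ indeterminate form.

Apply L'Hôpital's rule: differentiate numerator and denominator separately.
  f(x) = 5·x^3 + x^2   ⇒   f'(x) = 15·x^2 + 2·x
  g(x) = 2·x^3 + 3·x^2   ⇒   g'(x) = 6·x^2 + 6·x
  lim(x→∞) f'(x)/g'(x) = lim(x→∞) (15·x^2 + 2·x)/(6·x^2 + 6·x)
  = 5/2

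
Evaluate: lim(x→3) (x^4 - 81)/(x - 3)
This is a standard limit.

Factor or rationalize the expression:
  lim(x→3) (x^4 - 81)/(x - 3) = 108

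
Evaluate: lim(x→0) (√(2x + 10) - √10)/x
This is a standard limit.

Factor or rationalize the expression:
  lim(x→0) (√(2x + 10) - √10)/x = sqrt(10)/10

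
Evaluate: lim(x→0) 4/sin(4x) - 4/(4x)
This is an ∞-∞ indeterminate form.

Combine fractions or rationalize to convert ∞-∞ to 0/0 form:
  lim(x→0) 4/sin(4x) - 4/(4x) = 0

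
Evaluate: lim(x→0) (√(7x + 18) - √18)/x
This is a standard limit.

Factor or rationalize the expression:
  lim(x→0) (√(7x + 18) - √18)/x = 7·sqrt(2)/12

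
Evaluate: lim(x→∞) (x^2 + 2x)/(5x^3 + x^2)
This is an ∞/∞ indeterminate form.

Apply L'Hôpital's rule: differentiate numerator and denominator separately.
  f(x) = x^2 + 2·x   ⇒   f'(x) = 2·x + 2
  g(x) = 5·x^3 + x^2   ⇒   g'(x) = 15·x^2 + 2·x
  lim(x→∞) f'(x)/g'(x) = lim(x→∞) (2·x + 2)/(15·x^2 + 2·x)
  = 0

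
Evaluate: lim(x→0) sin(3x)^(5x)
This is an exponential indeterminate form.

For exponential indeterminate forms, take the natural log:
  Let L = lim(x→0) sin(3x)^(5x)
  Then ln(L) = lim(x→0) [exponent × ln(base)]
  Evaluate using L'Hôpital or standard limits, then exponentiate.
  L = 1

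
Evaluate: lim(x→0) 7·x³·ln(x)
This is a 0·∞ indeterminate form.

Rewrite 0·∞ as a quotient (0/0 or ∞/∞ form), then apply L'Hôpital's rule:
  lim(x→0) 7·x³·ln(x) = 0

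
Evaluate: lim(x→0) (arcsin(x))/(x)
This is a 0/0 indeterminate form.

Apply L'Hôpital's rule: differentiate numerator and denominator separately.
  f(x) = asin(x)   ⇒   f'(x) = 1/sqrt(1 - x^2)
  g(x) = x   ⇒   g'(x) = 1
  lim(x→0) f'(x)/g'(x) = lim(x→0) (1/sqrt(1 - x^2))/(1)
  = 1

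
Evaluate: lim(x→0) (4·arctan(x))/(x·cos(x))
This is a 0/0 indeterminate form.

Apply L'Hôpital's rule: differentiate numerator and denominator separately.
  f(x) = 4·atan(x)   ⇒   f'(x) = 4/(x^2 + 1)
  g(x) = x·cos(x)   ⇒   g'(x) = -x·sin(x) + cos(x)
  lim(x→0) f'(x)/g'(x) = lim(x→0) (4/(x^2 + 1))/(-x·sin(x) + cos(x))
  = 4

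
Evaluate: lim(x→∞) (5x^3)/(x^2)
This is an ∞/∞ indeterminate form.

Apply L'Hôpital's rule: differentiate numerator and denominator separately.
  f(x) = 5·x^3   ⇒   f'(x) = 15·x^2
  g(x) = x^2   ⇒   g'(x) = 2·x
  lim(x→∞) f'(x)/g'(x) = lim(x→∞) (15·x^2)/(2·x)
  = ∞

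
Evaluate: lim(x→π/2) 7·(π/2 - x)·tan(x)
This is a 0·∞ indeterminate form.

Rewrite 0·∞ as a quotient (0/0 or ∞/∞ form), then apply L'Hôpital's rule:
  lim(x→π/2) 7·(π/2 - x)·tan(x) = 7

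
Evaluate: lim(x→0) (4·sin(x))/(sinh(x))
This is a 0/0 indeterminate form.

Apply L'Hôpital's rule: differentiate numerator and denominator separately.
  f(x) = 4·sin(x)   ⇒   f'(x) = 4·cos(x)
  g(x) = sinh(x)   ⇒   g'(x) = cosh(x)
  lim(x→0) f'(x)/g'(x) = lim(x→0) (4·cos(x))/(cosh(x))
  = 4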